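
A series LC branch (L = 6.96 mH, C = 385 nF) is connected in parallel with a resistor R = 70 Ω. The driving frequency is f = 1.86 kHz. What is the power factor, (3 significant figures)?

ω = 2πf = 11690 rad/s
X_L = ωL = 81.3 Ω
X_C = 1/(ωC) = 222 Ω
Branch 1: Z₁ = R = 70.0 Ω
Branch 2 (series LC): Z₂ = j(X_L − X_C) = −j141 Ω
Parallel: Z = Z₁Z₂/(Z₁+Z₂), |Z| = 62.7 Ω, ∠Z = -26.4°
cos φ = cos(-26.4°) = 0.896

0.896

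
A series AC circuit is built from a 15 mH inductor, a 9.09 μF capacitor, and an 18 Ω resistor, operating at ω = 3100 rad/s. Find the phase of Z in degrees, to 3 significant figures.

X_L = ωL = 46.5 Ω
X_C = 1/(ωC) = 35.5 Ω
Net reactance X = X_L − X_C = 11.0 Ω
Z = 18.0 + j11.0 Ω
|Z| = √(18.0² + 11.0²) = 21.1 Ω
∠Z = arctan(11.0/18.0) = 31.5°

31.5°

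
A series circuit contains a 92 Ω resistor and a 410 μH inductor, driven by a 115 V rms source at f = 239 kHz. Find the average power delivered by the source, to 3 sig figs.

3.14 W

ω = 2πf = 1.502e+06 rad/s
X_L = ωL = 616 Ω
Z = 92.0 + j616 Ω
|Z| = √(92.0² + 616²) = 623 Ω
∠Z = arctan(616/92.0) = 81.5°
I = V/|Z| = 185 mA
P = VI cos φ = 115 × 0.185 × cos(81.5°) = 3.14 W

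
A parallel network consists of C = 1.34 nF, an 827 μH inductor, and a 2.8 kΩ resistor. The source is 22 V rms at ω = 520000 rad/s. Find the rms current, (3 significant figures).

X_L = ωL = 430 Ω
X_C = 1/(ωC) = 1440 Ω
Parallel: admittances add. Y = 1/R + 1/(jωL) + jωC
Y = (0.000357 − j0.00163) S
|Y| = 0.00167 S → |Z| = 1/|Y| = 600 Ω, ∠Z = −∠Y = 77.6°
I = V/|Z| = 22/600 = 36.7 mA

36.7 mA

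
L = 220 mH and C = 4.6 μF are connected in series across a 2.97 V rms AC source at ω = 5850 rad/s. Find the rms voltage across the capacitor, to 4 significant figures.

X_L = ωL = 1287 Ω
X_C = 1/(ωC) = 37.16 Ω
Net reactance X = X_L − X_C = 1250 Ω
Z = j1250 Ω
|Z| = √(0² + 1250²) = 1250 Ω
I = V/|Z| = 2.376 mA
V_C = I·|Z_C| = 0.002376 × 37.16 = 0.08831 V

0.08831 V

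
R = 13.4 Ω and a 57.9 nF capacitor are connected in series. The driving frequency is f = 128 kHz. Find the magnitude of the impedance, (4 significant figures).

ω = 2πf = 804200 rad/s
X_C = 1/(ωC) = 21.47 Ω
Z = 13.40 − j21.47 Ω
|Z| = √(13.40² + 21.47²) = 25.31 Ω

25.31 Ω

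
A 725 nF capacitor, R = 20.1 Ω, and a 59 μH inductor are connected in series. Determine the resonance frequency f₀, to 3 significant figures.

24.3 kHz

ω₀ = 1/√(LC) = 1/√(5.9e-05 × 7.25e-07) = 152900 rad/s
f₀ = ω₀/(2π) = 24.3 kHz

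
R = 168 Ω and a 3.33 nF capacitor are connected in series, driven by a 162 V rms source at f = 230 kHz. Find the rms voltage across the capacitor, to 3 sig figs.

126 V

ω = 2πf = 1.445e+06 rad/s
X_C = 1/(ωC) = 208 Ω
Z = 168 − j208 Ω
|Z| = √(168² + 208²) = 267 Ω
I = V/|Z| = 606 mA
V_C = I·|Z_C| = 0.606 × 208 = 126 V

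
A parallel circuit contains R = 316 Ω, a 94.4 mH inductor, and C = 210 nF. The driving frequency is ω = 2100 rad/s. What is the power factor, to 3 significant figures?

X_L = ωL = 198 Ω
X_C = 1/(ωC) = 2270 Ω
Parallel: admittances add. Y = 1/R + 1/(jωL) + jωC
Y = (0.00316 − j0.00460) S
|Y| = 0.00559 S → |Z| = 1/|Y| = 179 Ω, ∠Z = −∠Y = 55.5°
cos φ = cos(55.5°) = 0.566

0.566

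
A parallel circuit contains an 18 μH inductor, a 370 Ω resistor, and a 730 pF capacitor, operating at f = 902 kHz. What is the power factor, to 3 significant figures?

ω = 2πf = 5.667e+06 rad/s
X_L = ωL = 102 Ω
X_C = 1/(ωC) = 242 Ω
Parallel: admittances add. Y = 1/R + 1/(jωL) + jωC
Y = (0.00270 − j0.00567) S
|Y| = 0.00628 S → |Z| = 1/|Y| = 159 Ω, ∠Z = −∠Y = 64.5°
cos φ = cos(64.5°) = 0.431

0.431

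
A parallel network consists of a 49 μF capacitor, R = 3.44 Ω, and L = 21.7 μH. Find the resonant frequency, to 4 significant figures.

4.881 kHz

ω₀ = 1/√(LC) = 1/√(2.17e-05 × 4.9e-05) = 30670 rad/s
f₀ = ω₀/(2π) = 4.881 kHz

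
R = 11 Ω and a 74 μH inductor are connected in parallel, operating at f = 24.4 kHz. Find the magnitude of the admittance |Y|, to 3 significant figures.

127 mS

ω = 2πf = 153300 rad/s
X_L = ωL = 11.3 Ω
Parallel: admittances add. Y = 1/R + 1/(jωL)
Y = (0.0909 − j0.0881) S
|Y| = 0.127 S → |Z| = 1/|Y| = 7.90 Ω, ∠Z = −∠Y = 44.1°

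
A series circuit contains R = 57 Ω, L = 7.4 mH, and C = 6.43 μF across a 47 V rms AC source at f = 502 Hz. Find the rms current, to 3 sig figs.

750 mA

ω = 2πf = 3154 rad/s
X_L = ωL = 23.3 Ω
X_C = 1/(ωC) = 49.3 Ω
Net reactance X = X_L − X_C = -26.0 Ω
Z = 57.0 − j26.0 Ω
|Z| = √(57.0² + 26.0²) = 62.6 Ω
I = V/|Z| = 47/62.6 = 750 mA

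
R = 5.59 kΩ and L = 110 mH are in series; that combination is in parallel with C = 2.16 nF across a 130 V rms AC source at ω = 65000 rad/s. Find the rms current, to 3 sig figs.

11.2 mA

X_L = ωL = 7150 Ω
X_C = 1/(ωC) = 7120 Ω
Branch 1 (R+jX_L): Z₁ = 5590 + j7150 Ω, |Z₁| = 9080 Ω
Branch 2 (−jX_C): Z₂ = −j7120 Ω
Parallel: Z = Z₁Z₂/(Z₁+Z₂), |Z| = 11600 Ω, ∠Z = -38.3°
I = V/|Z| = 130/11600 = 11.2 mA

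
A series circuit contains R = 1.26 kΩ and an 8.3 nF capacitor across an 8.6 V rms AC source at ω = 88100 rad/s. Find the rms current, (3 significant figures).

X_C = 1/(ωC) = 1370 Ω
Z = 1260 − j1370 Ω
|Z| = √(1260² + 1370²) = 1860 Ω
I = V/|Z| = 8.6/1860 = 4.62 mA

4.62 mA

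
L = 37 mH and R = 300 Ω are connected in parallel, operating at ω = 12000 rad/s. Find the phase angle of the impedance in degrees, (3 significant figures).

34.0°

X_L = ωL = 444 Ω
Parallel: admittances add. Y = 1/R + 1/(jωL)
Y = (0.00333 − j0.00225) S
|Y| = 0.00402 S → |Z| = 1/|Y| = 249 Ω, ∠Z = −∠Y = 34.0°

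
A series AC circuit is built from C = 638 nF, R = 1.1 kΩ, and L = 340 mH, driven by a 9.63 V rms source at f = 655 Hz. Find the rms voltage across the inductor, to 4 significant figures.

ω = 2πf = 4115 rad/s
X_L = ωL = 1399 Ω
X_C = 1/(ωC) = 380.9 Ω
Net reactance X = X_L − X_C = 1018 Ω
Z = 1100 + j1018 Ω
|Z| = √(1100² + 1018²) = 1499 Ω
I = V/|Z| = 6.424 mA
V_L = I·|Z_L| = 0.006424 × 1399 = 8.989 V

8.989 V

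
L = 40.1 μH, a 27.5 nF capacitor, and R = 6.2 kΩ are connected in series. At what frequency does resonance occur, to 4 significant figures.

ω₀ = 1/√(LC) = 1/√(4.01e-05 × 2.75e-08) = 952300 rad/s
f₀ = ω₀/(2π) = 151.6 kHz

151.6 kHz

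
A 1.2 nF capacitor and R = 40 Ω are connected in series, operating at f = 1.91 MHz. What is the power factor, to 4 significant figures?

0.4991

ω = 2πf = 1.2e+07 rad/s
X_C = 1/(ωC) = 69.44 Ω
Z = 40.00 − j69.44 Ω
|Z| = √(40.00² + 69.44²) = 80.14 Ω
∠Z = arctan(-69.44/40.00) = -60.06°
cos φ = cos(-60.06°) = 0.4991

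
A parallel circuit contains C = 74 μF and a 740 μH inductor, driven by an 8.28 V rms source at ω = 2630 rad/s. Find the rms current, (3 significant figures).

X_L = ωL = 1.95 Ω
X_C = 1/(ωC) = 5.14 Ω
Parallel: admittances add. Y = 1/(jωL) + jωC
Y = (0 − j0.319) S
|Y| = 0.319 S → |Z| = 1/|Y| = 3.13 Ω, ∠Z = −∠Y = 90.0°
I = V/|Z| = 8.28/3.13 = 2.64 A

2.64 A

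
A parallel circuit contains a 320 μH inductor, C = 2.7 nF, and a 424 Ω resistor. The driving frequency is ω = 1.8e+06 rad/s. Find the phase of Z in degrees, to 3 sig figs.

X_L = ωL = 576 Ω
X_C = 1/(ωC) = 206 Ω
Parallel: admittances add. Y = 1/R + 1/(jωL) + jωC
Y = (0.00236 + j0.00312) S
|Y| = 0.00391 S → |Z| = 1/|Y| = 255 Ω, ∠Z = −∠Y = -52.9°

-52.9°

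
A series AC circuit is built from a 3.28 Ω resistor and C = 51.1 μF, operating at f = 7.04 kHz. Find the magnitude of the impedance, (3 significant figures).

3.31 Ω

ω = 2πf = 44230 rad/s
X_C = 1/(ωC) = 0.442 Ω
Z = 3.28 − j0.442 Ω
|Z| = √(3.28² + 0.442²) = 3.31 Ω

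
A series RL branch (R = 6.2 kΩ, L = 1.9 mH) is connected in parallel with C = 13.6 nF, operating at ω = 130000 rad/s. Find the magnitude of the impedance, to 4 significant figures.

X_L = ωL = 247.0 Ω
X_C = 1/(ωC) = 565.6 Ω
Branch 1 (R+jX_L): Z₁ = 6200 + j247.0 Ω, |Z₁| = 6205 Ω
Branch 2 (−jX_C): Z₂ = −j565.6 Ω
Parallel: Z = Z₁Z₂/(Z₁+Z₂), |Z| = 565.3 Ω, ∠Z = -84.78°

565.3 Ω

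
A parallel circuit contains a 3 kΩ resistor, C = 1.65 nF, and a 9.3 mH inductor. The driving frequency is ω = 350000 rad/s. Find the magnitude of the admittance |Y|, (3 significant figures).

429 μS

X_L = ωL = 3250 Ω
X_C = 1/(ωC) = 1730 Ω
Parallel: admittances add. Y = 1/R + 1/(jωL) + jωC
Y = (0.000333 + j0.000270) S
|Y| = 0.000429 S → |Z| = 1/|Y| = 2330 Ω, ∠Z = −∠Y = -39.0°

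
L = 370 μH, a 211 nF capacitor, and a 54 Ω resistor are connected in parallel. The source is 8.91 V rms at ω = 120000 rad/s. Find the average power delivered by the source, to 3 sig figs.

1.47 W

X_L = ωL = 44.4 Ω
X_C = 1/(ωC) = 39.5 Ω
Parallel: admittances add. Y = 1/R + 1/(jωL) + jωC
Y = (0.0185 + j0.00280) S
|Y| = 0.0187 S → |Z| = 1/|Y| = 53.4 Ω, ∠Z = −∠Y = -8.59°
I = V/|Z| = 167 mA
P = VI cos φ = 8.91 × 0.167 × cos(-8.59°) = 1.47 W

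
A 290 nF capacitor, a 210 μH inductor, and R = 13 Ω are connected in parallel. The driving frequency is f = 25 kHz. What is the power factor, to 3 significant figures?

ω = 2πf = 157100 rad/s
X_L = ωL = 33.0 Ω
X_C = 1/(ωC) = 22.0 Ω
Parallel: admittances add. Y = 1/R + 1/(jωL) + jωC
Y = (0.0769 + j0.0152) S
|Y| = 0.0784 S → |Z| = 1/|Y| = 12.8 Ω, ∠Z = −∠Y = -11.2°
cos φ = cos(-11.2°) = 0.981

0.981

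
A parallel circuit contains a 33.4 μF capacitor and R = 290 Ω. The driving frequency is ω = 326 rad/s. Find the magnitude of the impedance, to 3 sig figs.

87.6 Ω

X_C = 1/(ωC) = 91.8 Ω
Parallel: admittances add. Y = 1/R + jωC
Y = (0.00345 + j0.0109) S
|Y| = 0.0114 S → |Z| = 1/|Y| = 87.6 Ω, ∠Z = −∠Y = -72.4°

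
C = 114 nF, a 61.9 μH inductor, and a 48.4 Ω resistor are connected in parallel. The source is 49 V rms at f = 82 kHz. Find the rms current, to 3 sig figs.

ω = 2πf = 515200 rad/s
X_L = ωL = 31.9 Ω
X_C = 1/(ωC) = 17.0 Ω
Parallel: admittances add. Y = 1/R + 1/(jωL) + jωC
Y = (0.0207 + j0.0274) S
|Y| = 0.0343 S → |Z| = 1/|Y| = 29.2 Ω, ∠Z = −∠Y = -53.0°
I = V/|Z| = 49/29.2 = 1.68 A

1.68 A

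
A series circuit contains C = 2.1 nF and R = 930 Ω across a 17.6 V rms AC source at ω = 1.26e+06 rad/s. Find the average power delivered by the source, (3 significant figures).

X_C = 1/(ωC) = 378 Ω
Z = 930 − j378 Ω
|Z| = √(930² + 378²) = 1000 Ω
∠Z = arctan(-378/930) = -22.1°
I = V/|Z| = 17.5 mA
P = VI cos φ = 17.6 × 0.0175 × cos(-22.1°) = 286 mW

286 mW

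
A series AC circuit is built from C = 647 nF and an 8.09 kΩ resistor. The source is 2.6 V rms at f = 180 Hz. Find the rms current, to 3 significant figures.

ω = 2πf = 1131 rad/s
X_C = 1/(ωC) = 1370 Ω
Z = 8090 − j1370 Ω
|Z| = √(8090² + 1370²) = 8200 Ω
I = V/|Z| = 2.6/8200 = 317 μA

317 μA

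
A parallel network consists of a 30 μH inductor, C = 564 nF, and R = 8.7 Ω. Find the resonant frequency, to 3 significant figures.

38.7 kHz

ω₀ = 1/√(LC) = 1/√(3e-05 × 5.64e-07) = 243100 rad/s
f₀ = ω₀/(2π) = 38.7 kHz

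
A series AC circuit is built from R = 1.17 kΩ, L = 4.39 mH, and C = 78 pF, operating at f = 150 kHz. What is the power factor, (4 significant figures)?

ω = 2πf = 942500 rad/s
X_L = ωL = 4137 Ω
X_C = 1/(ωC) = 13600 Ω
Net reactance X = X_L − X_C = -9466 Ω
Z = 1170 − j9466 Ω
|Z| = √(1170² + 9466²) = 9538 Ω
∠Z = arctan(-9466/1170) = -82.95°
cos φ = cos(-82.95°) = 0.1227

0.1227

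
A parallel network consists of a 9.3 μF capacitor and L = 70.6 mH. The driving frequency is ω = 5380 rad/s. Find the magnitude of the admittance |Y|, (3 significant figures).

47.4 mS

X_L = ωL = 380 Ω
X_C = 1/(ωC) = 20.0 Ω
Parallel: admittances add. Y = 1/(jωL) + jωC
Y = (0 + j0.0474) S
|Y| = 0.0474 S → |Z| = 1/|Y| = 21.1 Ω, ∠Z = −∠Y = -90.0°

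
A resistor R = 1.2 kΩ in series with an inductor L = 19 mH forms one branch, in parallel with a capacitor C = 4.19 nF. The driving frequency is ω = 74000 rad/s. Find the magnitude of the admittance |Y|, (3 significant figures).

X_L = ωL = 1410 Ω
X_C = 1/(ωC) = 3230 Ω
Branch 1 (R+jX_L): Z₁ = 1200 + j1410 Ω, |Z₁| = 1850 Ω
Branch 2 (−jX_C): Z₂ = −j3230 Ω
Parallel: Z = Z₁Z₂/(Z₁+Z₂), |Z| = 2740 Ω, ∠Z = 16.1°
|Y| = 1/|Z| = 366 μS

366 μS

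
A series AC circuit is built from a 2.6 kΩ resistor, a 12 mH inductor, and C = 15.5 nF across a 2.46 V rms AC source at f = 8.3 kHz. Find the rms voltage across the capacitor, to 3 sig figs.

ω = 2πf = 52150 rad/s
X_L = ωL = 626 Ω
X_C = 1/(ωC) = 1240 Ω
Net reactance X = X_L − X_C = -611 Ω
Z = 2600 − j611 Ω
|Z| = √(2600² + 611²) = 2670 Ω
I = V/|Z| = 921 μA
V_C = I·|Z_C| = 0.000921 × 1240 = 1.14 V

1.14 V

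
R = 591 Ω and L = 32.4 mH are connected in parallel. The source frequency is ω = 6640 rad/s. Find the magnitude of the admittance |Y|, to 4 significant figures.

X_L = ωL = 215.1 Ω
Parallel: admittances add. Y = 1/R + 1/(jωL)
Y = (0.001692 − j0.004648) S
|Y| = 0.004947 S → |Z| = 1/|Y| = 202.2 Ω, ∠Z = −∠Y = 70.00°

4.947 mS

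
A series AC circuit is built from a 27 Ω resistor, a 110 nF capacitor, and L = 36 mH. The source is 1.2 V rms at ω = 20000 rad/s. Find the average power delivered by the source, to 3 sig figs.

546 μW

X_L = ωL = 720 Ω
X_C = 1/(ωC) = 455 Ω
Net reactance X = X_L − X_C = 265 Ω
Z = 27.0 + j265 Ω
|Z| = √(27.0² + 265²) = 267 Ω
∠Z = arctan(265/27.0) = 84.2°
I = V/|Z| = 4.50 mA
P = VI cos φ = 1.2 × 0.00450 × cos(84.2°) = 546 μW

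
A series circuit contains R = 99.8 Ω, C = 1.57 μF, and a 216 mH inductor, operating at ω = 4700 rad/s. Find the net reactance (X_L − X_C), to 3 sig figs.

X_L = ωL = 1020 Ω
X_C = 1/(ωC) = 136 Ω
X = 1020 − 136 = 880 Ω

880 Ω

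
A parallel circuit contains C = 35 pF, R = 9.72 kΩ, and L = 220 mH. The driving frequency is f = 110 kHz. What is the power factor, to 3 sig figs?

ω = 2πf = 691200 rad/s
X_L = ωL = 152000 Ω
X_C = 1/(ωC) = 41300 Ω
Parallel: admittances add. Y = 1/R + 1/(jωL) + jωC
Y = (0.000103 + j1.76e-05) S
|Y| = 0.000104 S → |Z| = 1/|Y| = 9580 Ω, ∠Z = −∠Y = -9.72°
cos φ = cos(-9.72°) = 0.986

0.986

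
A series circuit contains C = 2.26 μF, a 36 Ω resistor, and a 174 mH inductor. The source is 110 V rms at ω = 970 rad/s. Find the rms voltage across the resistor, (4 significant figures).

13.67 V

X_L = ωL = 168.8 Ω
X_C = 1/(ωC) = 456.2 Ω
Net reactance X = X_L − X_C = -287.4 Ω
Z = 36.00 − j287.4 Ω
|Z| = √(36.00² + 287.4²) = 289.6 Ω
I = V/|Z| = 379.8 mA
V_R = I·|Z_R| = 0.3798 × 36.00 = 13.67 V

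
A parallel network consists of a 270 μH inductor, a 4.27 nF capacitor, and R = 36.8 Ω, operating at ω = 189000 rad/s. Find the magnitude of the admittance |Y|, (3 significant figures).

33.0 mS

X_L = ωL = 51.0 Ω
X_C = 1/(ωC) = 1240 Ω
Parallel: admittances add. Y = 1/R + 1/(jωL) + jωC
Y = (0.0272 − j0.0188) S
|Y| = 0.0330 S → |Z| = 1/|Y| = 30.3 Ω, ∠Z = −∠Y = 34.7°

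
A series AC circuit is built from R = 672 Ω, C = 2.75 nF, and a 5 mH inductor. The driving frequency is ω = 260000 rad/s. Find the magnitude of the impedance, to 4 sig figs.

X_L = ωL = 1300 Ω
X_C = 1/(ωC) = 1399 Ω
Net reactance X = X_L − X_C = -98.60 Ω
Z = 672.0 − j98.60 Ω
|Z| = √(672.0² + 98.60²) = 679.2 Ω

679.2 Ω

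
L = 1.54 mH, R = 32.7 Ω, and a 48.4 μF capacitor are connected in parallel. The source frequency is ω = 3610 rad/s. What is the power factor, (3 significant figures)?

0.986

X_L = ωL = 5.56 Ω
X_C = 1/(ωC) = 5.72 Ω
Parallel: admittances add. Y = 1/R + 1/(jωL) + jωC
Y = (0.0306 − j0.00515) S
|Y| = 0.0310 S → |Z| = 1/|Y| = 32.2 Ω, ∠Z = −∠Y = 9.56°
cos φ = cos(9.56°) = 0.986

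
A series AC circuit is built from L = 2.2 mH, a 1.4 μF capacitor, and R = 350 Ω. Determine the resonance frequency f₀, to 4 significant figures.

ω₀ = 1/√(LC) = 1/√(0.0022 × 1.4e-06) = 18020 rad/s
f₀ = ω₀/(2π) = 2.868 kHz

2.868 kHz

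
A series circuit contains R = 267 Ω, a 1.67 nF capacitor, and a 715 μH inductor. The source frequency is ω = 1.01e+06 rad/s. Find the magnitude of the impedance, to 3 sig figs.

X_L = ωL = 722 Ω
X_C = 1/(ωC) = 593 Ω
Net reactance X = X_L − X_C = 129 Ω
Z = 267 + j129 Ω
|Z| = √(267² + 129²) = 297 Ω

297 Ω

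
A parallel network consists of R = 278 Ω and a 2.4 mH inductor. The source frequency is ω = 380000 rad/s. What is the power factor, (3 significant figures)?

0.957

X_L = ωL = 912 Ω
Parallel: admittances add. Y = 1/R + 1/(jωL)
Y = (0.00360 − j0.00110) S
|Y| = 0.00376 S → |Z| = 1/|Y| = 266 Ω, ∠Z = −∠Y = 17.0°
cos φ = cos(17.0°) = 0.957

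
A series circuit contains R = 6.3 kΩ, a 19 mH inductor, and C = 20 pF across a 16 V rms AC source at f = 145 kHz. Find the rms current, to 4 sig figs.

ω = 2πf = 911100 rad/s
X_L = ωL = 17310 Ω
X_C = 1/(ωC) = 54880 Ω
Net reactance X = X_L − X_C = -37570 Ω
Z = 6300 − j37570 Ω
|Z| = √(6300² + 37570²) = 38100 Ω
I = V/|Z| = 16/38100 = 420.0 μA

420.0 μA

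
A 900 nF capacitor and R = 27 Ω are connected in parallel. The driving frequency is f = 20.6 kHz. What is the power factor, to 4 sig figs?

0.3030

ω = 2πf = 129400 rad/s
X_C = 1/(ωC) = 8.584 Ω
Parallel: admittances add. Y = 1/R + jωC
Y = (0.03704 + j0.1165) S
|Y| = 0.1222 S → |Z| = 1/|Y| = 8.181 Ω, ∠Z = −∠Y = -72.36°
cos φ = cos(-72.36°) = 0.3030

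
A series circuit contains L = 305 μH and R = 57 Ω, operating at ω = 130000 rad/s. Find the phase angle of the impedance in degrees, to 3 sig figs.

34.8°

X_L = ωL = 39.6 Ω
Z = 57.0 + j39.6 Ω
|Z| = √(57.0² + 39.6²) = 69.4 Ω
∠Z = arctan(39.6/57.0) = 34.8°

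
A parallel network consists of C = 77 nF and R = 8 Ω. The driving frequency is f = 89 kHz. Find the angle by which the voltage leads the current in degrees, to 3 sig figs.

-19.0°

ω = 2πf = 559200 rad/s
X_C = 1/(ωC) = 23.2 Ω
Parallel: admittances add. Y = 1/R + jωC
Y = (0.125 + j0.0431) S
|Y| = 0.132 S → |Z| = 1/|Y| = 7.56 Ω, ∠Z = −∠Y = -19.0°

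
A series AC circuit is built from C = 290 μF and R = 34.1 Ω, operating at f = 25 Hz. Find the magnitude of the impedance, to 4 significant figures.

ω = 2πf = 157.1 rad/s
X_C = 1/(ωC) = 21.95 Ω
Z = 34.10 − j21.95 Ω
|Z| = √(34.10² + 21.95²) = 40.56 Ω

40.56 Ω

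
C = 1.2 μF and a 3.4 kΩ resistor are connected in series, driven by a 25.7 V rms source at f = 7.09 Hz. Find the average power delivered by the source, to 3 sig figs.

ω = 2πf = 44.55 rad/s
X_C = 1/(ωC) = 18700 Ω
Z = 3400 − j18700 Ω
|Z| = √(3400² + 18700²) = 19000 Ω
∠Z = arctan(-18700/3400) = -79.7°
I = V/|Z| = 1.35 mA
P = VI cos φ = 25.7 × 0.00135 × cos(-79.7°) = 6.21 mW

6.21 mW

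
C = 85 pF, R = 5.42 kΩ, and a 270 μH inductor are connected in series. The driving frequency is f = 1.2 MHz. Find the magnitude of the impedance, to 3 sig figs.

ω = 2πf = 7.54e+06 rad/s
X_L = ωL = 2040 Ω
X_C = 1/(ωC) = 1560 Ω
Net reactance X = X_L − X_C = 475 Ω
Z = 5420 + j475 Ω
|Z| = √(5420² + 475²) = 5440 Ω

5440 Ω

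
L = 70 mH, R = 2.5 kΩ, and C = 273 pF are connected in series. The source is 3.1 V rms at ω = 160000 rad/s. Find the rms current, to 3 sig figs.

259 μA

X_L = ωL = 11200 Ω
X_C = 1/(ωC) = 22900 Ω
Net reactance X = X_L − X_C = -11700 Ω
Z = 2500 − j11700 Ω
|Z| = √(2500² + 11700²) = 12000 Ω
I = V/|Z| = 3.1/12000 = 259 μA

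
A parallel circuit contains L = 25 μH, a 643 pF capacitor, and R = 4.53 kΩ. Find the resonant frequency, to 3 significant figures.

ω₀ = 1/√(LC) = 1/√(2.5e-05 × 6.43e-10) = 7.887e+06 rad/s
f₀ = ω₀/(2π) = 1.26 MHz

1.26 MHz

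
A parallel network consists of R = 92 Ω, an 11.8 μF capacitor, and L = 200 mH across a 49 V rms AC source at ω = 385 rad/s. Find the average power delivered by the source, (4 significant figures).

X_L = ωL = 77.00 Ω
X_C = 1/(ωC) = 220.1 Ω
Parallel: admittances add. Y = 1/R + 1/(jωL) + jωC
Y = (0.01087 − j0.008444) S
|Y| = 0.01376 S → |Z| = 1/|Y| = 72.65 Ω, ∠Z = −∠Y = 37.84°
I = V/|Z| = 674.4 mA
P = VI cos φ = 49 × 0.6744 × cos(37.84°) = 26.10 W

26.10 W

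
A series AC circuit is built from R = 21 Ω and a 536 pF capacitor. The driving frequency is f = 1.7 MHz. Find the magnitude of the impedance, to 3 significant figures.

ω = 2πf = 1.068e+07 rad/s
X_C = 1/(ωC) = 175 Ω
Z = 21.0 − j175 Ω
|Z| = √(21.0² + 175²) = 176 Ω

176 Ω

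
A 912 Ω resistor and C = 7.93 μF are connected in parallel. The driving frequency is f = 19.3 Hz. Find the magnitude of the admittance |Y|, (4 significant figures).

1.458 mS

ω = 2πf = 121.3 rad/s
X_C = 1/(ωC) = 1040 Ω
Parallel: admittances add. Y = 1/R + jωC
Y = (0.001096 + j0.0009616) S
|Y| = 0.001458 S → |Z| = 1/|Y| = 685.7 Ω, ∠Z = −∠Y = -41.25°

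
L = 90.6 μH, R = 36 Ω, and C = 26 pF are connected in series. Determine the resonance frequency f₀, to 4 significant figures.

3.279 MHz

ω₀ = 1/√(LC) = 1/√(9.06e-05 × 2.6e-11) = 2.06e+07 rad/s
f₀ = ω₀/(2π) = 3.279 MHz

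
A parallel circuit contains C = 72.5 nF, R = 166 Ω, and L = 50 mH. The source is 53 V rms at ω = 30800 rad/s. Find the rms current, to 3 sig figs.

X_L = ωL = 1540 Ω
X_C = 1/(ωC) = 448 Ω
Parallel: admittances add. Y = 1/R + 1/(jωL) + jωC
Y = (0.00602 + j0.00158) S
|Y| = 0.00623 S → |Z| = 1/|Y| = 161 Ω, ∠Z = −∠Y = -14.7°
I = V/|Z| = 53/161 = 330 mA

330 mA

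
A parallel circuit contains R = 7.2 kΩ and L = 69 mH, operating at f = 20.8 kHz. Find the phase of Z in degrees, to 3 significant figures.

ω = 2πf = 130700 rad/s
X_L = ωL = 9020 Ω
Parallel: admittances add. Y = 1/R + 1/(jωL)
Y = (0.000139 − j0.000111) S
|Y| = 0.000178 S → |Z| = 1/|Y| = 5630 Ω, ∠Z = −∠Y = 38.6°

38.6°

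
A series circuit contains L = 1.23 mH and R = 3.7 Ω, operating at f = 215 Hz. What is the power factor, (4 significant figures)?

ω = 2πf = 1351 rad/s
X_L = ωL = 1.662 Ω
Z = 3.700 + j1.662 Ω
|Z| = √(3.700² + 1.662²) = 4.056 Ω
∠Z = arctan(1.662/3.700) = 24.18°
cos φ = cos(24.18°) = 0.9122

0.9122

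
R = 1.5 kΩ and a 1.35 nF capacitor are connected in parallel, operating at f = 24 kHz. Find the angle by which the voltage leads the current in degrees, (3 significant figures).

ω = 2πf = 150800 rad/s
X_C = 1/(ωC) = 4910 Ω
Parallel: admittances add. Y = 1/R + jωC
Y = (0.000667 + j0.000204) S
|Y| = 0.000697 S → |Z| = 1/|Y| = 1430 Ω, ∠Z = −∠Y = -17.0°

-17.0°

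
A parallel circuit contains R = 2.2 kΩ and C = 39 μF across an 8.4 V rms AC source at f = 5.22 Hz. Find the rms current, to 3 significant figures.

11.4 mA

ω = 2πf = 32.80 rad/s
X_C = 1/(ωC) = 782 Ω
Parallel: admittances add. Y = 1/R + jωC
Y = (0.000455 + j0.00128) S
|Y| = 0.00136 S → |Z| = 1/|Y| = 737 Ω, ∠Z = −∠Y = -70.4°
I = V/|Z| = 8.4/737 = 11.4 mA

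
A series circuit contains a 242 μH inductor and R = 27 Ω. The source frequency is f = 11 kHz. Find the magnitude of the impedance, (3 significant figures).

ω = 2πf = 69120 rad/s
X_L = ωL = 16.7 Ω
Z = 27.0 + j16.7 Ω
|Z| = √(27.0² + 16.7²) = 31.8 Ω

31.8 Ω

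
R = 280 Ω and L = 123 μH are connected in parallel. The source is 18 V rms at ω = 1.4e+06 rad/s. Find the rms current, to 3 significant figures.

123 mA

X_L = ωL = 172 Ω
Parallel: admittances add. Y = 1/R + 1/(jωL)
Y = (0.00357 − j0.00581) S
|Y| = 0.00682 S → |Z| = 1/|Y| = 147 Ω, ∠Z = −∠Y = 58.4°
I = V/|Z| = 18/147 = 123 mA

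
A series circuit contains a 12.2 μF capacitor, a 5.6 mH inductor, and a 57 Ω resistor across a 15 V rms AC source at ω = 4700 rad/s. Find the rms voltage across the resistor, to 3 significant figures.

X_L = ωL = 26.3 Ω
X_C = 1/(ωC) = 17.4 Ω
Net reactance X = X_L − X_C = 8.88 Ω
Z = 57.0 + j8.88 Ω
|Z| = √(57.0² + 8.88²) = 57.7 Ω
I = V/|Z| = 260 mA
V_R = I·|Z_R| = 0.260 × 57.0 = 14.8 V

14.8 V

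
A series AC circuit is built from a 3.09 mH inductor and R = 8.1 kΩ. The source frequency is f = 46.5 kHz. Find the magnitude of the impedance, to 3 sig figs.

8150 Ω

ω = 2πf = 292200 rad/s
X_L = ωL = 903 Ω
Z = 8100 + j903 Ω
|Z| = √(8100² + 903²) = 8150 Ω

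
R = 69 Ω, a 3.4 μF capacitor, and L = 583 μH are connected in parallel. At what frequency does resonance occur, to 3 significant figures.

3.57 kHz

ω₀ = 1/√(LC) = 1/√(0.000583 × 3.4e-06) = 22460 rad/s
f₀ = ω₀/(2π) = 3.57 kHz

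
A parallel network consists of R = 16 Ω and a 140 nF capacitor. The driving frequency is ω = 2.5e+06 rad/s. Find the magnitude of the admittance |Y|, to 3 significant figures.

356 mS

X_C = 1/(ωC) = 2.86 Ω
Parallel: admittances add. Y = 1/R + jωC
Y = (0.0625 + j0.350) S
|Y| = 0.356 S → |Z| = 1/|Y| = 2.81 Ω, ∠Z = −∠Y = -79.9°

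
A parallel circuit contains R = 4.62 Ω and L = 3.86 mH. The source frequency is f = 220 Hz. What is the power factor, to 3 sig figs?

0.756

ω = 2πf = 1382 rad/s
X_L = ωL = 5.34 Ω
Parallel: admittances add. Y = 1/R + 1/(jωL)
Y = (0.216 − j0.187) S
|Y| = 0.286 S → |Z| = 1/|Y| = 3.49 Ω, ∠Z = −∠Y = 40.9°
cos φ = cos(40.9°) = 0.756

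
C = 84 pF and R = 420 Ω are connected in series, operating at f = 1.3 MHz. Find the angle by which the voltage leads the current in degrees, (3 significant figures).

-73.9°

ω = 2πf = 8.168e+06 rad/s
X_C = 1/(ωC) = 1460 Ω
Z = 420 − j1460 Ω
|Z| = √(420² + 1460²) = 1520 Ω
∠Z = arctan(-1460/420) = -73.9°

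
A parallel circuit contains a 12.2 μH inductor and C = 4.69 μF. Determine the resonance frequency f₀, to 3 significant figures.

ω₀ = 1/√(LC) = 1/√(1.22e-05 × 4.69e-06) = 132200 rad/s
f₀ = ω₀/(2π) = 21.0 kHz

21.0 kHz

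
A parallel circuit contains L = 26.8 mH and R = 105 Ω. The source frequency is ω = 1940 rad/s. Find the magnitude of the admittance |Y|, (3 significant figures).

21.5 mS

X_L = ωL = 52.0 Ω
Parallel: admittances add. Y = 1/R + 1/(jωL)
Y = (0.00952 − j0.0192) S
|Y| = 0.0215 S → |Z| = 1/|Y| = 46.6 Ω, ∠Z = −∠Y = 63.7°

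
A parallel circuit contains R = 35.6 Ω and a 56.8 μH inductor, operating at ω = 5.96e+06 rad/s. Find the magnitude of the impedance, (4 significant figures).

35.40 Ω

X_L = ωL = 338.5 Ω
Parallel: admittances add. Y = 1/R + 1/(jωL)
Y = (0.02809 − j0.002954) S
|Y| = 0.02824 S → |Z| = 1/|Y| = 35.40 Ω, ∠Z = −∠Y = 6.003°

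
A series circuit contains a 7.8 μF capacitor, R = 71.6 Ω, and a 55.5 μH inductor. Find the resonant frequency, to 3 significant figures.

7.65 kHz

ω₀ = 1/√(LC) = 1/√(5.55e-05 × 7.8e-06) = 48060 rad/s
f₀ = ω₀/(2π) = 7.65 kHz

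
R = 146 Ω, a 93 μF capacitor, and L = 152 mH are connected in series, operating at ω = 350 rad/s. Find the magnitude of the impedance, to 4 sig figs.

X_L = ωL = 53.20 Ω
X_C = 1/(ωC) = 30.72 Ω
Net reactance X = X_L − X_C = 22.48 Ω
Z = 146.0 + j22.48 Ω
|Z| = √(146.0² + 22.48²) = 147.7 Ω

147.7 Ω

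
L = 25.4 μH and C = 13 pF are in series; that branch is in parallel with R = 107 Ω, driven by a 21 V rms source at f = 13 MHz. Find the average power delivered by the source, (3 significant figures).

4.12 W

ω = 2πf = 8.168e+07 rad/s
X_L = ωL = 2070 Ω
X_C = 1/(ωC) = 942 Ω
Branch 1: Z₁ = R = 107 Ω
Branch 2 (series LC): Z₂ = j(X_L − X_C) = j1130 Ω
Parallel: Z = Z₁Z₂/(Z₁+Z₂), |Z| = 107 Ω, ∠Z = 5.40°
I = V/|Z| = 197 mA
P = VI cos φ = 21 × 0.197 × cos(5.40°) = 4.12 W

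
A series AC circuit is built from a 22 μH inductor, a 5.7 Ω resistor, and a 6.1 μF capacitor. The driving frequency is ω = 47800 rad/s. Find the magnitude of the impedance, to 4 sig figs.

6.176 Ω

X_L = ωL = 1.052 Ω
X_C = 1/(ωC) = 3.430 Ω
Net reactance X = X_L − X_C = -2.378 Ω
Z = 5.700 − j2.378 Ω
|Z| = √(5.700² + 2.378²) = 6.176 Ω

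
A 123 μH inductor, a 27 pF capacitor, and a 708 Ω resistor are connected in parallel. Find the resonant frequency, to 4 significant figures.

2.762 MHz

ω₀ = 1/√(LC) = 1/√(0.000123 × 2.7e-11) = 1.735e+07 rad/s
f₀ = ω₀/(2π) = 2.762 MHz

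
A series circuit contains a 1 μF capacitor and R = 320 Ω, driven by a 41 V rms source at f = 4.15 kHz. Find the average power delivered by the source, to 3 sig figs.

ω = 2πf = 26080 rad/s
X_C = 1/(ωC) = 38.4 Ω
Z = 320 − j38.4 Ω
|Z| = √(320² + 38.4²) = 322 Ω
∠Z = arctan(-38.4/320) = -6.83°
I = V/|Z| = 127 mA
P = VI cos φ = 41 × 0.127 × cos(-6.83°) = 5.18 W

5.18 W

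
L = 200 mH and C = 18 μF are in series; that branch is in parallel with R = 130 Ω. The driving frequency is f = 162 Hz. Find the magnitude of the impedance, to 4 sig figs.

97.96 Ω

ω = 2πf = 1018 rad/s
X_L = ωL = 203.6 Ω
X_C = 1/(ωC) = 54.58 Ω
Branch 1: Z₁ = R = 130.0 Ω
Branch 2 (series LC): Z₂ = j(X_L − X_C) = j149.0 Ω
Parallel: Z = Z₁Z₂/(Z₁+Z₂), |Z| = 97.96 Ω, ∠Z = 41.11°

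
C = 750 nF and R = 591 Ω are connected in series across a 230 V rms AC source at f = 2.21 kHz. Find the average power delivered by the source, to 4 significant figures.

87.21 W

ω = 2πf = 13890 rad/s
X_C = 1/(ωC) = 96.02 Ω
Z = 591.0 − j96.02 Ω
|Z| = √(591.0² + 96.02²) = 598.7 Ω
∠Z = arctan(-96.02/591.0) = -9.228°
I = V/|Z| = 384.1 mA
P = VI cos φ = 230 × 0.3841 × cos(-9.228°) = 87.21 W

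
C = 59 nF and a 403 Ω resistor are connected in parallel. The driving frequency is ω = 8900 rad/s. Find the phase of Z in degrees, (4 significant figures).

X_C = 1/(ωC) = 1904 Ω
Parallel: admittances add. Y = 1/R + jωC
Y = (0.002481 + j0.0005251) S
|Y| = 0.002536 S → |Z| = 1/|Y| = 394.3 Ω, ∠Z = −∠Y = -11.95°

-11.95°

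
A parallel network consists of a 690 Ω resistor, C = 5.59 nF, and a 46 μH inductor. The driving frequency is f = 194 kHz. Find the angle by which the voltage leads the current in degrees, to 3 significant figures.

82.5°

ω = 2πf = 1.219e+06 rad/s
X_L = ωL = 56.1 Ω
X_C = 1/(ωC) = 147 Ω
Parallel: admittances add. Y = 1/R + 1/(jωL) + jωC
Y = (0.00145 − j0.0110) S
|Y| = 0.0111 S → |Z| = 1/|Y| = 90.0 Ω, ∠Z = −∠Y = 82.5°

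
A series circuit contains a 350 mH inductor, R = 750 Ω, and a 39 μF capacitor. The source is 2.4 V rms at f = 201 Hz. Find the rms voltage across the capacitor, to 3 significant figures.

0.0566 V

ω = 2πf = 1263 rad/s
X_L = ωL = 442 Ω
X_C = 1/(ωC) = 20.3 Ω
Net reactance X = X_L − X_C = 422 Ω
Z = 750 + j422 Ω
|Z| = √(750² + 422²) = 860 Ω
I = V/|Z| = 2.79 mA
V_C = I·|Z_C| = 0.00279 × 20.3 = 0.0566 V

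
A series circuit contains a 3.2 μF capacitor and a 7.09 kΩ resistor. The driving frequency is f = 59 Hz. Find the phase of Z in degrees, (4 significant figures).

ω = 2πf = 370.7 rad/s
X_C = 1/(ωC) = 843.0 Ω
Z = 7090 − j843.0 Ω
|Z| = √(7090² + 843.0²) = 7140 Ω
∠Z = arctan(-843.0/7090) = -6.780°

-6.780°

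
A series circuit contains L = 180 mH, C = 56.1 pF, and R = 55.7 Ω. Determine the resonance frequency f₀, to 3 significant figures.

50.1 kHz

ω₀ = 1/√(LC) = 1/√(0.18 × 5.61e-11) = 314700 rad/s
f₀ = ω₀/(2π) = 50.1 kHz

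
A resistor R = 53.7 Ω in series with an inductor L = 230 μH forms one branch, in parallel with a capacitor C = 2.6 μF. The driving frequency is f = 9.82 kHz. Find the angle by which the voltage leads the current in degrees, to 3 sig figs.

ω = 2πf = 61700 rad/s
X_L = ωL = 14.2 Ω
X_C = 1/(ωC) = 6.23 Ω
Branch 1 (R+jX_L): Z₁ = 53.7 + j14.2 Ω, |Z₁| = 55.5 Ω
Branch 2 (−jX_C): Z₂ = −j6.23 Ω
Parallel: Z = Z₁Z₂/(Z₁+Z₂), |Z| = 6.38 Ω, ∠Z = -83.6°

-83.6°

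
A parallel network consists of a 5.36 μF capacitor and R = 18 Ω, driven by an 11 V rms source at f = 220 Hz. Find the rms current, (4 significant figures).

616.5 mA

ω = 2πf = 1382 rad/s
X_C = 1/(ωC) = 135.0 Ω
Parallel: admittances add. Y = 1/R + jωC
Y = (0.05556 + j0.007409) S
|Y| = 0.05605 S → |Z| = 1/|Y| = 17.84 Ω, ∠Z = −∠Y = -7.596°
I = V/|Z| = 11/17.84 = 616.5 mA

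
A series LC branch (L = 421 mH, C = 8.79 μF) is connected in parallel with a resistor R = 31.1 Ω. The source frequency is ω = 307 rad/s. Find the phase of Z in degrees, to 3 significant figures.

-7.34°

X_L = ωL = 129 Ω
X_C = 1/(ωC) = 371 Ω
Branch 1: Z₁ = R = 31.1 Ω
Branch 2 (series LC): Z₂ = j(X_L − X_C) = −j241 Ω
Parallel: Z = Z₁Z₂/(Z₁+Z₂), |Z| = 30.8 Ω, ∠Z = -7.34°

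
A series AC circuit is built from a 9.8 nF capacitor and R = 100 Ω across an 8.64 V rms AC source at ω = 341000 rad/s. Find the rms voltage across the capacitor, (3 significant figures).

8.19 V

X_C = 1/(ωC) = 299 Ω
Z = 100 − j299 Ω
|Z| = √(100² + 299²) = 316 Ω
I = V/|Z| = 27.4 mA
V_C = I·|Z_C| = 0.0274 × 299 = 8.19 V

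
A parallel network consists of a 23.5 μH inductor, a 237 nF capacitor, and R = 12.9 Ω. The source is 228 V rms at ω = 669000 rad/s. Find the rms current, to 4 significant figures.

X_L = ωL = 15.72 Ω
X_C = 1/(ωC) = 6.307 Ω
Parallel: admittances add. Y = 1/R + 1/(jωL) + jωC
Y = (0.07752 + j0.09495) S
|Y| = 0.1226 S → |Z| = 1/|Y| = 8.158 Ω, ∠Z = −∠Y = -50.77°
I = V/|Z| = 228/8.158 = 27.95 A

27.95 A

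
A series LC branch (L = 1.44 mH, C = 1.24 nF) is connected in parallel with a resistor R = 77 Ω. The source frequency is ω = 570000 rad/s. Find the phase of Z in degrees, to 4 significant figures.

X_L = ωL = 820.8 Ω
X_C = 1/(ωC) = 1415 Ω
Branch 1: Z₁ = R = 77.00 Ω
Branch 2 (series LC): Z₂ = j(X_L − X_C) = −j594.0 Ω
Parallel: Z = Z₁Z₂/(Z₁+Z₂), |Z| = 76.36 Ω, ∠Z = -7.386°

-7.386°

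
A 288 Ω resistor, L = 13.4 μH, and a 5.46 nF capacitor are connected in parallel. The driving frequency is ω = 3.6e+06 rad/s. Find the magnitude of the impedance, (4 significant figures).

X_L = ωL = 48.24 Ω
X_C = 1/(ωC) = 50.88 Ω
Parallel: admittances add. Y = 1/R + 1/(jωL) + jωC
Y = (0.003472 − j0.001074) S
|Y| = 0.003634 S → |Z| = 1/|Y| = 275.1 Ω, ∠Z = −∠Y = 17.18°

275.1 Ω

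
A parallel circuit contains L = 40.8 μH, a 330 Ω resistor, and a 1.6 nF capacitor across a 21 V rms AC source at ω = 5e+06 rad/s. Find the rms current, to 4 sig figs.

91.01 mA

X_L = ωL = 204.0 Ω
X_C = 1/(ωC) = 125.0 Ω
Parallel: admittances add. Y = 1/R + 1/(jωL) + jωC
Y = (0.003030 + j0.003098) S
|Y| = 0.004334 S → |Z| = 1/|Y| = 230.8 Ω, ∠Z = −∠Y = -45.63°
I = V/|Z| = 21/230.8 = 91.01 mA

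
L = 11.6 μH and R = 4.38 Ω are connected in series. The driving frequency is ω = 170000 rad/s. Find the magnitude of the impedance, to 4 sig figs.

X_L = ωL = 1.972 Ω
Z = 4.380 + j1.972 Ω
|Z| = √(4.380² + 1.972²) = 4.803 Ω

4.803 Ω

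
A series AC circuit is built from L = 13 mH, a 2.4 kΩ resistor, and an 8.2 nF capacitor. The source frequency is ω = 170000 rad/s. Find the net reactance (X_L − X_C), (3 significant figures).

1490 Ω

X_L = ωL = 2210 Ω
X_C = 1/(ωC) = 717 Ω
X = 2210 − 717 = 1490 Ω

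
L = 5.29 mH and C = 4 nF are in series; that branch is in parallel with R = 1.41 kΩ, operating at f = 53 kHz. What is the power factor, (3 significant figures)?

0.583

ω = 2πf = 333000 rad/s
X_L = ωL = 1760 Ω
X_C = 1/(ωC) = 751 Ω
Branch 1: Z₁ = R = 1410 Ω
Branch 2 (series LC): Z₂ = j(X_L − X_C) = j1010 Ω
Parallel: Z = Z₁Z₂/(Z₁+Z₂), |Z| = 822 Ω, ∠Z = 54.4°
cos φ = cos(54.4°) = 0.583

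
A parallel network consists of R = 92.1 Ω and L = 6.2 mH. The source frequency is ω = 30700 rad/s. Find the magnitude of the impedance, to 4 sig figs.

82.90 Ω

X_L = ωL = 190.3 Ω
Parallel: admittances add. Y = 1/R + 1/(jωL)
Y = (0.01086 − j0.005254) S
|Y| = 0.01206 S → |Z| = 1/|Y| = 82.90 Ω, ∠Z = −∠Y = 25.82°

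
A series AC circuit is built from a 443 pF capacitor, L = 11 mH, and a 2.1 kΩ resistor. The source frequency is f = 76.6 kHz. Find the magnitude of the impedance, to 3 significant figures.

2190 Ω

ω = 2πf = 481300 rad/s
X_L = ωL = 5290 Ω
X_C = 1/(ωC) = 4690 Ω
Net reactance X = X_L − X_C = 604 Ω
Z = 2100 + j604 Ω
|Z| = √(2100² + 604²) = 2190 Ω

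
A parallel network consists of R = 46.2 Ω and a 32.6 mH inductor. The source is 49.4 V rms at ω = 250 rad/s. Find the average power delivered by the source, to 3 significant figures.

52.8 W

X_L = ωL = 8.15 Ω
Parallel: admittances add. Y = 1/R + 1/(jωL)
Y = (0.0216 − j0.123) S
|Y| = 0.125 S → |Z| = 1/|Y| = 8.03 Ω, ∠Z = −∠Y = 80.0°
I = V/|Z| = 6.15 A
P = VI cos φ = 49.4 × 6.15 × cos(80.0°) = 52.8 W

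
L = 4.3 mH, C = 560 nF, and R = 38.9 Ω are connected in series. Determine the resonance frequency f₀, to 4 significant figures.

3.243 kHz

ω₀ = 1/√(LC) = 1/√(0.0043 × 5.6e-07) = 20380 rad/s
f₀ = ω₀/(2π) = 3.243 kHz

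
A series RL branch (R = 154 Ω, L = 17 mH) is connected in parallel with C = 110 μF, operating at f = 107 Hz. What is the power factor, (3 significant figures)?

ω = 2πf = 672.3 rad/s
X_L = ωL = 11.4 Ω
X_C = 1/(ωC) = 13.5 Ω
Branch 1 (R+jX_L): Z₁ = 154 + j11.4 Ω, |Z₁| = 154 Ω
Branch 2 (−jX_C): Z₂ = −j13.5 Ω
Parallel: Z = Z₁Z₂/(Z₁+Z₂), |Z| = 13.6 Ω, ∠Z = -85.0°
cos φ = cos(-85.0°) = 0.0876

0.0876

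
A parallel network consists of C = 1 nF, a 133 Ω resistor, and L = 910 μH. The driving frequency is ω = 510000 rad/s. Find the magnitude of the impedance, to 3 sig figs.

130 Ω

X_L = ωL = 464 Ω
X_C = 1/(ωC) = 1960 Ω
Parallel: admittances add. Y = 1/R + 1/(jωL) + jωC
Y = (0.00752 − j0.00164) S
|Y| = 0.00770 S → |Z| = 1/|Y| = 130 Ω, ∠Z = −∠Y = 12.3°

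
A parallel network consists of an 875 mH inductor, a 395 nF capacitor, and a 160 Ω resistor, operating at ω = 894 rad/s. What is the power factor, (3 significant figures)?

0.989

X_L = ωL = 782 Ω
X_C = 1/(ωC) = 2830 Ω
Parallel: admittances add. Y = 1/R + 1/(jωL) + jωC
Y = (0.00625 − j0.000925) S
|Y| = 0.00632 S → |Z| = 1/|Y| = 158 Ω, ∠Z = −∠Y = 8.42°
cos φ = cos(8.42°) = 0.989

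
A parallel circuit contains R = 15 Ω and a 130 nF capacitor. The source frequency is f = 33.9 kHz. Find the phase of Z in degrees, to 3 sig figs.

-22.6°

ω = 2πf = 213000 rad/s
X_C = 1/(ωC) = 36.1 Ω
Parallel: admittances add. Y = 1/R + jωC
Y = (0.0667 + j0.0277) S
|Y| = 0.0722 S → |Z| = 1/|Y| = 13.9 Ω, ∠Z = −∠Y = -22.6°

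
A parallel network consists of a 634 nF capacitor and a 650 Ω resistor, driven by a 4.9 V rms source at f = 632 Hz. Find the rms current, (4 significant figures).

ω = 2πf = 3971 rad/s
X_C = 1/(ωC) = 397.2 Ω
Parallel: admittances add. Y = 1/R + jωC
Y = (0.001538 + j0.002518) S
|Y| = 0.002950 S → |Z| = 1/|Y| = 338.9 Ω, ∠Z = −∠Y = -58.57°
I = V/|Z| = 4.9/338.9 = 14.46 mA

14.46 mA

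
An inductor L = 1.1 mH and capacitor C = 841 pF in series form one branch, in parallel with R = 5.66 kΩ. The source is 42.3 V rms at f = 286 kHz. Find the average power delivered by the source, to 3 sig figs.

ω = 2πf = 1.797e+06 rad/s
X_L = ωL = 1980 Ω
X_C = 1/(ωC) = 662 Ω
Branch 1: Z₁ = R = 5660 Ω
Branch 2 (series LC): Z₂ = j(X_L − X_C) = j1310 Ω
Parallel: Z = Z₁Z₂/(Z₁+Z₂), |Z| = 1280 Ω, ∠Z = 76.9°
I = V/|Z| = 33.0 mA
P = VI cos φ = 42.3 × 0.0330 × cos(76.9°) = 316 mW

316 mW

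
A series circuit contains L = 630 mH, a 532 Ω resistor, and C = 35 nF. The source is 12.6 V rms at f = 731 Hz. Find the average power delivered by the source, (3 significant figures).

ω = 2πf = 4593 rad/s
X_L = ωL = 2890 Ω
X_C = 1/(ωC) = 6220 Ω
Net reactance X = X_L − X_C = -3330 Ω
Z = 532 − j3330 Ω
|Z| = √(532² + 3330²) = 3370 Ω
∠Z = arctan(-3330/532) = -80.9°
I = V/|Z| = 3.74 mA
P = VI cos φ = 12.6 × 0.00374 × cos(-80.9°) = 7.44 mW

7.44 mW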